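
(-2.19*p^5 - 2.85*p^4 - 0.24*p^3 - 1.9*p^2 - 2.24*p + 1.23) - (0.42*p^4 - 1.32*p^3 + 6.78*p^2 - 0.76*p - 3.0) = -2.19*p^5 - 3.27*p^4 + 1.08*p^3 - 8.68*p^2 - 1.48*p + 4.23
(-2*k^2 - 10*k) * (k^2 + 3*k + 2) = -2*k^4 - 16*k^3 - 34*k^2 - 20*k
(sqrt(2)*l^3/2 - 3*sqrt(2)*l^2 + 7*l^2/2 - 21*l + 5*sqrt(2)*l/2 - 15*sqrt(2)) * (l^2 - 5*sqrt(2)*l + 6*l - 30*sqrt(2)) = sqrt(2)*l^5/2 - 3*l^4/2 - 33*sqrt(2)*l^3 + 29*l^2 + 540*sqrt(2)*l + 900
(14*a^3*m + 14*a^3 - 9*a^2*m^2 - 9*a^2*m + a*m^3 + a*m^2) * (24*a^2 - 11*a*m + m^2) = 336*a^5*m + 336*a^5 - 370*a^4*m^2 - 370*a^4*m + 137*a^3*m^3 + 137*a^3*m^2 - 20*a^2*m^4 - 20*a^2*m^3 + a*m^5 + a*m^4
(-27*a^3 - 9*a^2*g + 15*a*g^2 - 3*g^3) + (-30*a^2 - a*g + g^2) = -27*a^3 - 9*a^2*g - 30*a^2 + 15*a*g^2 - a*g - 3*g^3 + g^2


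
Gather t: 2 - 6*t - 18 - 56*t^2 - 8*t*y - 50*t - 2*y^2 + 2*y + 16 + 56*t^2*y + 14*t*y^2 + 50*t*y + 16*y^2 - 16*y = t^2*(56*y - 56) + t*(14*y^2 + 42*y - 56) + 14*y^2 - 14*y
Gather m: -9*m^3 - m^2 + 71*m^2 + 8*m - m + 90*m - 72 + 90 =-9*m^3 + 70*m^2 + 97*m + 18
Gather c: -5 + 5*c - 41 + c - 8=6*c - 54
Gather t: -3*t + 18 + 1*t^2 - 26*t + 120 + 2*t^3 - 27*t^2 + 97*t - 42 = 2*t^3 - 26*t^2 + 68*t + 96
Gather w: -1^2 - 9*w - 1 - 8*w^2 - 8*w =-8*w^2 - 17*w - 2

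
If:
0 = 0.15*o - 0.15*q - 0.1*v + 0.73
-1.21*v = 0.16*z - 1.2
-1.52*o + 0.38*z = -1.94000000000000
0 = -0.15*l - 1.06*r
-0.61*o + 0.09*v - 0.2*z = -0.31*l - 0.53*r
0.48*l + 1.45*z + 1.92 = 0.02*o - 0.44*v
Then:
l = 0.21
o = 0.84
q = 4.89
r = -0.03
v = 1.22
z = -1.75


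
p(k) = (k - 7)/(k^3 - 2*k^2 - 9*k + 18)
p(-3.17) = 1.88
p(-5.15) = 0.10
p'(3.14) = 33.25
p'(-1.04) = 0.02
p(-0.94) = -0.33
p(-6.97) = 0.04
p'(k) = (k - 7)*(-3*k^2 + 4*k + 9)/(k^3 - 2*k^2 - 9*k + 18)^2 + 1/(k^3 - 2*k^2 - 9*k + 18)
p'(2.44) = -3.03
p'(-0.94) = 0.01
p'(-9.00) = 0.01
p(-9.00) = 0.02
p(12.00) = 0.00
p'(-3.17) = 11.51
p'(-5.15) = 0.06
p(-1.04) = -0.33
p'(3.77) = 0.81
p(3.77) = -0.35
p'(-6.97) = 0.02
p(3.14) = -3.94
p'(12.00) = 0.00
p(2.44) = 3.40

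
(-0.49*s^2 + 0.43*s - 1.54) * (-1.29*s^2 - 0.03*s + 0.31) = 0.6321*s^4 - 0.54*s^3 + 1.8218*s^2 + 0.1795*s - 0.4774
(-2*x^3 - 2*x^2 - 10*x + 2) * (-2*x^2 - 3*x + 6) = 4*x^5 + 10*x^4 + 14*x^3 + 14*x^2 - 66*x + 12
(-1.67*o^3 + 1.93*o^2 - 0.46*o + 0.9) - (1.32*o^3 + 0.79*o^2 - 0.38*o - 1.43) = -2.99*o^3 + 1.14*o^2 - 0.08*o + 2.33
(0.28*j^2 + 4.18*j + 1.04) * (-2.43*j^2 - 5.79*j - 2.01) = -0.6804*j^4 - 11.7786*j^3 - 27.2922*j^2 - 14.4234*j - 2.0904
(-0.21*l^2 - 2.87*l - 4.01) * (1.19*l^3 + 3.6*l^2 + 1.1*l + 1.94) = -0.2499*l^5 - 4.1713*l^4 - 15.3349*l^3 - 18.0004*l^2 - 9.9788*l - 7.7794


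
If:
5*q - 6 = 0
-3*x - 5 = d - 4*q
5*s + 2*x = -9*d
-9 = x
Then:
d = 134/5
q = 6/5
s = -1116/25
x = -9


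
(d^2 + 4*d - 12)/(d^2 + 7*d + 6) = (d - 2)/(d + 1)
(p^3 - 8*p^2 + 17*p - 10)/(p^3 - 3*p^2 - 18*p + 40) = (p - 1)/(p + 4)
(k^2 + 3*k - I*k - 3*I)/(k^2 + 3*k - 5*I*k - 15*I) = (k - I)/(k - 5*I)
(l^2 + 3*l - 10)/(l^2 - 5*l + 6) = (l + 5)/(l - 3)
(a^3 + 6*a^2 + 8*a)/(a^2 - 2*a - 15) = a*(a^2 + 6*a + 8)/(a^2 - 2*a - 15)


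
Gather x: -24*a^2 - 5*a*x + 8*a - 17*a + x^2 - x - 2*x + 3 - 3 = -24*a^2 - 9*a + x^2 + x*(-5*a - 3)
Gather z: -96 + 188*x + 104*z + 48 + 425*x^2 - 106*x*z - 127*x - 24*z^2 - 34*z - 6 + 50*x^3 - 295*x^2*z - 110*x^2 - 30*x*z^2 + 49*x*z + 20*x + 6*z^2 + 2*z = 50*x^3 + 315*x^2 + 81*x + z^2*(-30*x - 18) + z*(-295*x^2 - 57*x + 72) - 54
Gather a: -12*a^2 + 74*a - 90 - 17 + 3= -12*a^2 + 74*a - 104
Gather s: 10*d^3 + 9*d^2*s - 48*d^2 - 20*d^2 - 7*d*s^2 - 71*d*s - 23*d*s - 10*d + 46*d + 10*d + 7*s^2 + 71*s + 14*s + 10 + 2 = 10*d^3 - 68*d^2 + 46*d + s^2*(7 - 7*d) + s*(9*d^2 - 94*d + 85) + 12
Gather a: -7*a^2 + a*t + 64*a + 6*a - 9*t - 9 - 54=-7*a^2 + a*(t + 70) - 9*t - 63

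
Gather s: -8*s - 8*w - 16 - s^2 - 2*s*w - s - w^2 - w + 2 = -s^2 + s*(-2*w - 9) - w^2 - 9*w - 14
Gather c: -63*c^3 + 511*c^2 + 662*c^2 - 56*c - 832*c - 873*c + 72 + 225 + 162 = -63*c^3 + 1173*c^2 - 1761*c + 459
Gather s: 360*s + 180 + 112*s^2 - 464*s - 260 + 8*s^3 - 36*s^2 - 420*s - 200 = 8*s^3 + 76*s^2 - 524*s - 280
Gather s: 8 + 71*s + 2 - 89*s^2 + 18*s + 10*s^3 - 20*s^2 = 10*s^3 - 109*s^2 + 89*s + 10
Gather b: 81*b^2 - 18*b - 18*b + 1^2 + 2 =81*b^2 - 36*b + 3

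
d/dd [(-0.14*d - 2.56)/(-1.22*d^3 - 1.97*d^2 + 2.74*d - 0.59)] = (-0.3416*d^3 - 9.6454*d^2 - 10.0864*d + 7.097)/(1.4884*d^6 + 4.8068*d^5 - 2.8047*d^4 - 9.356*d^3 + 9.8322*d^2 - 3.2332*d + 0.3481)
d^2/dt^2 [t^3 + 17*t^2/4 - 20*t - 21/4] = 6*t + 17/2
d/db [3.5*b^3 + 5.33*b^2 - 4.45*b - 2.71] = 10.5*b^2 + 10.66*b - 4.45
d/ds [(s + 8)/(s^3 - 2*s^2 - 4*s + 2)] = (s^3 - 2*s^2 - 4*s + (s + 8)*(-3*s^2 + 4*s + 4) + 2)/(s^3 - 2*s^2 - 4*s + 2)^2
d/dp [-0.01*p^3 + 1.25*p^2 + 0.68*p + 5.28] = -0.03*p^2 + 2.5*p + 0.68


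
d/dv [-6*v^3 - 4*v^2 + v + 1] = -18*v^2 - 8*v + 1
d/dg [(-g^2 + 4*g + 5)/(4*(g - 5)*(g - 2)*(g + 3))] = (g^2 + 2*g + 7)/(4*(g^4 + 2*g^3 - 11*g^2 - 12*g + 36))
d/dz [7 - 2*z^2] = -4*z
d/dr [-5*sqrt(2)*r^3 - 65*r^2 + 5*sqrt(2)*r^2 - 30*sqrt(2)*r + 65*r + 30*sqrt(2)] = -15*sqrt(2)*r^2 - 130*r + 10*sqrt(2)*r - 30*sqrt(2) + 65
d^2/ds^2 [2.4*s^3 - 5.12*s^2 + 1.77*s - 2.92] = 14.4*s - 10.24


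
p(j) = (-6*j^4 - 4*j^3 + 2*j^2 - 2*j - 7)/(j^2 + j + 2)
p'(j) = (-2*j - 1)*(-6*j^4 - 4*j^3 + 2*j^2 - 2*j - 7)/(j^2 + j + 2)^2 + (-24*j^3 - 12*j^2 + 4*j - 2)/(j^2 + j + 2) = (-12*j^5 - 22*j^4 - 56*j^3 - 20*j^2 + 22*j + 3)/(j^4 + 2*j^3 + 5*j^2 + 4*j + 4)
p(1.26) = -6.08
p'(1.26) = -8.79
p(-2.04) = -15.66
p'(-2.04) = 23.15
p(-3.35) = -59.07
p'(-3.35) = 42.09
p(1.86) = -13.85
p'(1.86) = -17.10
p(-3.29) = -56.56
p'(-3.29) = 41.32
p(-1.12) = -2.85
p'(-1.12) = 4.06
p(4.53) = -106.23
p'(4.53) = -51.48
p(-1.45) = -5.36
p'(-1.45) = 11.29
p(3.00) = -42.07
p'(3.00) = -32.25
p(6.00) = -195.16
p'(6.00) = -69.48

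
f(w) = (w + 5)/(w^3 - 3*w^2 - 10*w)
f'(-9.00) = 0.00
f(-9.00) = 0.00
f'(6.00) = -0.28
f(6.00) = 0.23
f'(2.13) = 0.06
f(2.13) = -0.28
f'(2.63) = 0.01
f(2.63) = -0.26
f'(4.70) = -3.16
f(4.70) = -1.03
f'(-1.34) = -0.22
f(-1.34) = 0.65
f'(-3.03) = -0.15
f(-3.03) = -0.08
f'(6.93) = -0.07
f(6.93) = 0.10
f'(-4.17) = -0.02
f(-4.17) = -0.01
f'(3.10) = -0.04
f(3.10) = -0.27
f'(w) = (w + 5)*(-3*w^2 + 6*w + 10)/(w^3 - 3*w^2 - 10*w)^2 + 1/(w^3 - 3*w^2 - 10*w) = (-w*(-w^2 + 3*w + 10) + (w + 5)*(-3*w^2 + 6*w + 10))/(w^2*(-w^2 + 3*w + 10)^2)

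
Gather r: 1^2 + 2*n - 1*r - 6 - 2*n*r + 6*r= 2*n + r*(5 - 2*n) - 5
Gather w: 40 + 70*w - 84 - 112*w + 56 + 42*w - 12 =0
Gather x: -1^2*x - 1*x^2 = -x^2 - x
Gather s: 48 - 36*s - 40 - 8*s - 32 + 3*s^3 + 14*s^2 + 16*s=3*s^3 + 14*s^2 - 28*s - 24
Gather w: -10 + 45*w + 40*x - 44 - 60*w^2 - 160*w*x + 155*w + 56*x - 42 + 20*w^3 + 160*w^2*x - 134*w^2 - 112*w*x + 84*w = 20*w^3 + w^2*(160*x - 194) + w*(284 - 272*x) + 96*x - 96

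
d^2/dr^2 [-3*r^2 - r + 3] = -6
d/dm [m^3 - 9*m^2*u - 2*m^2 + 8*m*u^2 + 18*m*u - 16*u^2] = 3*m^2 - 18*m*u - 4*m + 8*u^2 + 18*u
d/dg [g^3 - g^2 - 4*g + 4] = 3*g^2 - 2*g - 4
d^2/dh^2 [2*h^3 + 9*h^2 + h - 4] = 12*h + 18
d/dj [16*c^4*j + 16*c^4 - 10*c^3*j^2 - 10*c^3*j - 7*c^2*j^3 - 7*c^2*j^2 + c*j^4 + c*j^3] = c*(16*c^3 - 20*c^2*j - 10*c^2 - 21*c*j^2 - 14*c*j + 4*j^3 + 3*j^2)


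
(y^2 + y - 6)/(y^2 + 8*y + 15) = (y - 2)/(y + 5)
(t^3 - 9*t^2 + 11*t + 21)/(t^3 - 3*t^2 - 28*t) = (t^2 - 2*t - 3)/(t*(t + 4))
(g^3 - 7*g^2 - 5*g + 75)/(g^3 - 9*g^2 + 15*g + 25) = (g + 3)/(g + 1)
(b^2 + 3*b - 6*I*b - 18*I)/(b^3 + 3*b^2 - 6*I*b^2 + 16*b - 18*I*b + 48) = (b - 6*I)/(b^2 - 6*I*b + 16)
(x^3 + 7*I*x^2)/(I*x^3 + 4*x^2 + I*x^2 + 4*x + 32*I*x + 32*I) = x^2*(-I*x + 7)/(x^3 + x^2*(1 - 4*I) + 4*x*(8 - I) + 32)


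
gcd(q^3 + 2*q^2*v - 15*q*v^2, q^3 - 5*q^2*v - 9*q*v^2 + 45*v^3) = q - 3*v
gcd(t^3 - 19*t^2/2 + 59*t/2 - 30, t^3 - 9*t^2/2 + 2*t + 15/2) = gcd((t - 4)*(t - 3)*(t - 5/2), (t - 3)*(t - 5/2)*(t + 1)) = t^2 - 11*t/2 + 15/2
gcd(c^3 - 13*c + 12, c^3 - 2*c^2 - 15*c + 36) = c^2 + c - 12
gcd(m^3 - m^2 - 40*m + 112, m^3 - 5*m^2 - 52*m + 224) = m^2 + 3*m - 28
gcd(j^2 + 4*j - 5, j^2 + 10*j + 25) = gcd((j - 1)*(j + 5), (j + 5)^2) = j + 5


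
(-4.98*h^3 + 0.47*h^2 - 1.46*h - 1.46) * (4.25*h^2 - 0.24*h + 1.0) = -21.165*h^5 + 3.1927*h^4 - 11.2978*h^3 - 5.3846*h^2 - 1.1096*h - 1.46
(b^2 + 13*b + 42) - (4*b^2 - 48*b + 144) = -3*b^2 + 61*b - 102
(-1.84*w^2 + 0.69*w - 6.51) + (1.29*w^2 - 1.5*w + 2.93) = -0.55*w^2 - 0.81*w - 3.58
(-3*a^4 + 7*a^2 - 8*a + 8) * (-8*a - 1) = 24*a^5 + 3*a^4 - 56*a^3 + 57*a^2 - 56*a - 8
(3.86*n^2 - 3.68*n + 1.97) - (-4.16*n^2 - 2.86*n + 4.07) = 8.02*n^2 - 0.82*n - 2.1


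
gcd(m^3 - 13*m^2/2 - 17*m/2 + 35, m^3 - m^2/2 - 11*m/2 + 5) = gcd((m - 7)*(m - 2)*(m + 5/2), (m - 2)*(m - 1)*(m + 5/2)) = m^2 + m/2 - 5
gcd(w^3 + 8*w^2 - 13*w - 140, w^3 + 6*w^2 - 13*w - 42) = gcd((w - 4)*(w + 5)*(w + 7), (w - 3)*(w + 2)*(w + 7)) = w + 7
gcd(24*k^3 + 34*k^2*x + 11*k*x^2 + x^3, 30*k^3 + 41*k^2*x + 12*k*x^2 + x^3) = 6*k^2 + 7*k*x + x^2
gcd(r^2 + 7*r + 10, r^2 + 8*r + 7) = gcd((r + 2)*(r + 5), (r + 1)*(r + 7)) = 1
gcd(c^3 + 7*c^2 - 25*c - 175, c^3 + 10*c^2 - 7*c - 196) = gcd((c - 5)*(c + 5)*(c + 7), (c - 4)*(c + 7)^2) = c + 7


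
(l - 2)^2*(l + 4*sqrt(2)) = l^3 - 4*l^2 + 4*sqrt(2)*l^2 - 16*sqrt(2)*l + 4*l + 16*sqrt(2)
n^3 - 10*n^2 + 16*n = n*(n - 8)*(n - 2)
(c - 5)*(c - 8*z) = c^2 - 8*c*z - 5*c + 40*z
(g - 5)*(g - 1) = g^2 - 6*g + 5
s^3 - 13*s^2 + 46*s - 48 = (s - 8)*(s - 3)*(s - 2)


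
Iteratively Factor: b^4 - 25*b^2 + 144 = (b - 4)*(b^3 + 4*b^2 - 9*b - 36) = (b - 4)*(b - 3)*(b^2 + 7*b + 12) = (b - 4)*(b - 3)*(b + 4)*(b + 3)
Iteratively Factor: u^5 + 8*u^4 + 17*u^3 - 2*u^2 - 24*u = (u + 4)*(u^4 + 4*u^3 + u^2 - 6*u) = u*(u + 4)*(u^3 + 4*u^2 + u - 6) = u*(u + 3)*(u + 4)*(u^2 + u - 2) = u*(u + 2)*(u + 3)*(u + 4)*(u - 1)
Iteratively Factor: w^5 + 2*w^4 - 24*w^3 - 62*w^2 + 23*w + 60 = (w - 5)*(w^4 + 7*w^3 + 11*w^2 - 7*w - 12) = (w - 5)*(w + 3)*(w^3 + 4*w^2 - w - 4) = (w - 5)*(w - 1)*(w + 3)*(w^2 + 5*w + 4) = (w - 5)*(w - 1)*(w + 1)*(w + 3)*(w + 4)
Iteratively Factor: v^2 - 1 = (v + 1)*(v - 1)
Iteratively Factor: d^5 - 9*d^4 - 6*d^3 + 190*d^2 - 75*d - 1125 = (d + 3)*(d^4 - 12*d^3 + 30*d^2 + 100*d - 375) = (d + 3)^2*(d^3 - 15*d^2 + 75*d - 125) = (d - 5)*(d + 3)^2*(d^2 - 10*d + 25) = (d - 5)^2*(d + 3)^2*(d - 5)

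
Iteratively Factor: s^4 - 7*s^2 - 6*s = (s - 3)*(s^3 + 3*s^2 + 2*s) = s*(s - 3)*(s^2 + 3*s + 2) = s*(s - 3)*(s + 2)*(s + 1)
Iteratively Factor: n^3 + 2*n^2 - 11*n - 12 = (n - 3)*(n^2 + 5*n + 4) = (n - 3)*(n + 1)*(n + 4)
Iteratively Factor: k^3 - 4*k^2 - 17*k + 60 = (k - 3)*(k^2 - k - 20) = (k - 3)*(k + 4)*(k - 5)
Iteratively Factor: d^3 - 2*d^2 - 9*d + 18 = (d + 3)*(d^2 - 5*d + 6) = (d - 3)*(d + 3)*(d - 2)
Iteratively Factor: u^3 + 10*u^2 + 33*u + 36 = (u + 4)*(u^2 + 6*u + 9) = (u + 3)*(u + 4)*(u + 3)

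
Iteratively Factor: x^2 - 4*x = (x - 4)*(x)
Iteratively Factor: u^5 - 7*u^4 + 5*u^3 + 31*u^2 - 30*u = (u - 5)*(u^4 - 2*u^3 - 5*u^2 + 6*u) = u*(u - 5)*(u^3 - 2*u^2 - 5*u + 6) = u*(u - 5)*(u + 2)*(u^2 - 4*u + 3) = u*(u - 5)*(u - 3)*(u + 2)*(u - 1)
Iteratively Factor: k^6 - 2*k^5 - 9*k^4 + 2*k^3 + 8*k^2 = (k)*(k^5 - 2*k^4 - 9*k^3 + 2*k^2 + 8*k) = k*(k + 2)*(k^4 - 4*k^3 - k^2 + 4*k) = k*(k - 1)*(k + 2)*(k^3 - 3*k^2 - 4*k) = k^2*(k - 1)*(k + 2)*(k^2 - 3*k - 4) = k^2*(k - 1)*(k + 1)*(k + 2)*(k - 4)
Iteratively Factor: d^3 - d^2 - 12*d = (d + 3)*(d^2 - 4*d) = d*(d + 3)*(d - 4)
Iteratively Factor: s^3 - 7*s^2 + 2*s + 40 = (s - 5)*(s^2 - 2*s - 8) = (s - 5)*(s - 4)*(s + 2)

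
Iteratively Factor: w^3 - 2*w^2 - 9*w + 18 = (w - 3)*(w^2 + w - 6) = (w - 3)*(w - 2)*(w + 3)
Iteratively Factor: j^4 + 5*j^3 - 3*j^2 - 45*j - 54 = (j - 3)*(j^3 + 8*j^2 + 21*j + 18) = (j - 3)*(j + 3)*(j^2 + 5*j + 6) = (j - 3)*(j + 3)^2*(j + 2)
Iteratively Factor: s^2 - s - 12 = (s + 3)*(s - 4)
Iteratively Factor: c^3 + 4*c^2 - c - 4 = (c + 1)*(c^2 + 3*c - 4) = (c - 1)*(c + 1)*(c + 4)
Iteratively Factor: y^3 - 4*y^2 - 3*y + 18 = (y + 2)*(y^2 - 6*y + 9) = (y - 3)*(y + 2)*(y - 3)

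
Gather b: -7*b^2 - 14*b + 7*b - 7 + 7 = -7*b^2 - 7*b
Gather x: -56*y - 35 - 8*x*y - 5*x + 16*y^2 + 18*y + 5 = x*(-8*y - 5) + 16*y^2 - 38*y - 30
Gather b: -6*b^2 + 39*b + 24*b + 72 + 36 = -6*b^2 + 63*b + 108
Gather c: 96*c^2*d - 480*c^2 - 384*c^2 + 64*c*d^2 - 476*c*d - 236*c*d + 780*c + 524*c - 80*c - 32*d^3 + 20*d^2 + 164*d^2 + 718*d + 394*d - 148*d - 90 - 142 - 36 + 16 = c^2*(96*d - 864) + c*(64*d^2 - 712*d + 1224) - 32*d^3 + 184*d^2 + 964*d - 252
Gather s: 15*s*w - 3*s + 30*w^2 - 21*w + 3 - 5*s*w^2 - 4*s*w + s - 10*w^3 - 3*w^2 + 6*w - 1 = s*(-5*w^2 + 11*w - 2) - 10*w^3 + 27*w^2 - 15*w + 2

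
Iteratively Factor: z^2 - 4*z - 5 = (z - 5)*(z + 1)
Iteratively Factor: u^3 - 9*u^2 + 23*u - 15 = (u - 5)*(u^2 - 4*u + 3) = (u - 5)*(u - 1)*(u - 3)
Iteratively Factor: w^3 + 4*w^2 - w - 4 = (w - 1)*(w^2 + 5*w + 4) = (w - 1)*(w + 4)*(w + 1)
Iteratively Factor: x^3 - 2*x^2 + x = (x - 1)*(x^2 - x) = x*(x - 1)*(x - 1)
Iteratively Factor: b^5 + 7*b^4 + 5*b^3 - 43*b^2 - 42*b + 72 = (b - 1)*(b^4 + 8*b^3 + 13*b^2 - 30*b - 72) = (b - 1)*(b + 3)*(b^3 + 5*b^2 - 2*b - 24) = (b - 2)*(b - 1)*(b + 3)*(b^2 + 7*b + 12) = (b - 2)*(b - 1)*(b + 3)^2*(b + 4)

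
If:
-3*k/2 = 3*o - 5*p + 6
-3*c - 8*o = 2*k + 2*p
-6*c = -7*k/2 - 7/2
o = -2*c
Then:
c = -7/383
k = -395/383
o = 14/383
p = 699/766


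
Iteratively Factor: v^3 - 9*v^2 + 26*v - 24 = (v - 3)*(v^2 - 6*v + 8) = (v - 4)*(v - 3)*(v - 2)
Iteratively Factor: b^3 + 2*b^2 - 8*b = (b - 2)*(b^2 + 4*b) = (b - 2)*(b + 4)*(b)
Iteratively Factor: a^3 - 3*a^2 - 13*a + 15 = (a - 5)*(a^2 + 2*a - 3) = (a - 5)*(a - 1)*(a + 3)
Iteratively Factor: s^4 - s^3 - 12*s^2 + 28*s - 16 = (s - 1)*(s^3 - 12*s + 16) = (s - 2)*(s - 1)*(s^2 + 2*s - 8) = (s - 2)^2*(s - 1)*(s + 4)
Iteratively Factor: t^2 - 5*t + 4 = (t - 4)*(t - 1)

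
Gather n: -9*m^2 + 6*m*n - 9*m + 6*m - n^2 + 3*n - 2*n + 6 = -9*m^2 - 3*m - n^2 + n*(6*m + 1) + 6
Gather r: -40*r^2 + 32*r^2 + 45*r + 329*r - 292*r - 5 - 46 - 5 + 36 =-8*r^2 + 82*r - 20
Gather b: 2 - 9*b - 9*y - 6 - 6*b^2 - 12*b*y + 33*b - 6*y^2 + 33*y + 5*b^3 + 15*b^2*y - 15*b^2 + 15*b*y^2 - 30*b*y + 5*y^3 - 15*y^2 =5*b^3 + b^2*(15*y - 21) + b*(15*y^2 - 42*y + 24) + 5*y^3 - 21*y^2 + 24*y - 4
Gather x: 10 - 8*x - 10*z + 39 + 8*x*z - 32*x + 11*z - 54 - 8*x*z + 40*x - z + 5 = 0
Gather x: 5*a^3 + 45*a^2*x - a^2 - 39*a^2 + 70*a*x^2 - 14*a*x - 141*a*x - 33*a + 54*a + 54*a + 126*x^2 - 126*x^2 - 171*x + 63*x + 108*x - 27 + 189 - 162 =5*a^3 - 40*a^2 + 70*a*x^2 + 75*a + x*(45*a^2 - 155*a)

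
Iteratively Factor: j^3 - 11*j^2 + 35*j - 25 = (j - 1)*(j^2 - 10*j + 25) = (j - 5)*(j - 1)*(j - 5)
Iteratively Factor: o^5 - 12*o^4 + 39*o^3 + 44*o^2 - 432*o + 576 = (o - 3)*(o^4 - 9*o^3 + 12*o^2 + 80*o - 192) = (o - 4)*(o - 3)*(o^3 - 5*o^2 - 8*o + 48) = (o - 4)*(o - 3)*(o + 3)*(o^2 - 8*o + 16) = (o - 4)^2*(o - 3)*(o + 3)*(o - 4)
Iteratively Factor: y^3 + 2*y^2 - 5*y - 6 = (y + 1)*(y^2 + y - 6) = (y + 1)*(y + 3)*(y - 2)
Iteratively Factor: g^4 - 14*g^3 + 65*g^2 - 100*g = (g - 5)*(g^3 - 9*g^2 + 20*g) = (g - 5)*(g - 4)*(g^2 - 5*g) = g*(g - 5)*(g - 4)*(g - 5)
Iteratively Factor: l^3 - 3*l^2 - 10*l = (l + 2)*(l^2 - 5*l) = (l - 5)*(l + 2)*(l)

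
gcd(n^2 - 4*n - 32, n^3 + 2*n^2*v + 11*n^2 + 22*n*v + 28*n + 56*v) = n + 4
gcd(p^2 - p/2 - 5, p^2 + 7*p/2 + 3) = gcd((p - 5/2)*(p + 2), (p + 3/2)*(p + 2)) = p + 2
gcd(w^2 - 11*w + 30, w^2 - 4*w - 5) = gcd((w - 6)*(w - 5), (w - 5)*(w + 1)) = w - 5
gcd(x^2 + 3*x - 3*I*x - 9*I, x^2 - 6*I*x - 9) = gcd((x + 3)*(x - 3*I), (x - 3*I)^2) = x - 3*I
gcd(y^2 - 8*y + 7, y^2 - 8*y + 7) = y^2 - 8*y + 7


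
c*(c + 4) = c^2 + 4*c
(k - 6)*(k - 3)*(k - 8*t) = k^3 - 8*k^2*t - 9*k^2 + 72*k*t + 18*k - 144*t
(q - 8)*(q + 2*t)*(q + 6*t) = q^3 + 8*q^2*t - 8*q^2 + 12*q*t^2 - 64*q*t - 96*t^2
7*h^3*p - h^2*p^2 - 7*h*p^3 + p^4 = p*(-7*h + p)*(-h + p)*(h + p)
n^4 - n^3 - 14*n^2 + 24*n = n*(n - 3)*(n - 2)*(n + 4)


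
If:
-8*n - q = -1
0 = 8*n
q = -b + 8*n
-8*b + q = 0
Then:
No Solution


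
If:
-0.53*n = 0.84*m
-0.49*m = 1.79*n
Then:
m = 0.00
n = 0.00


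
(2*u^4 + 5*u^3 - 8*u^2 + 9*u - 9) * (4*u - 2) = 8*u^5 + 16*u^4 - 42*u^3 + 52*u^2 - 54*u + 18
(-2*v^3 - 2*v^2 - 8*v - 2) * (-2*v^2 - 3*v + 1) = 4*v^5 + 10*v^4 + 20*v^3 + 26*v^2 - 2*v - 2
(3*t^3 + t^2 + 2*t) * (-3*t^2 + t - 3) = -9*t^5 - 14*t^3 - t^2 - 6*t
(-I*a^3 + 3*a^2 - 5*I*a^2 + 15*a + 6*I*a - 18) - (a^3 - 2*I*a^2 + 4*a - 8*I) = -a^3 - I*a^3 + 3*a^2 - 3*I*a^2 + 11*a + 6*I*a - 18 + 8*I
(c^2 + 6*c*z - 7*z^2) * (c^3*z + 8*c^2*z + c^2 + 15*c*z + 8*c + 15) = c^5*z + 6*c^4*z^2 + 8*c^4*z + c^4 - 7*c^3*z^3 + 48*c^3*z^2 + 21*c^3*z + 8*c^3 - 56*c^2*z^3 + 83*c^2*z^2 + 48*c^2*z + 15*c^2 - 105*c*z^3 - 56*c*z^2 + 90*c*z - 105*z^2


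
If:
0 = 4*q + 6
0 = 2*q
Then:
No Solution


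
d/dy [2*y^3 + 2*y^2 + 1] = 2*y*(3*y + 2)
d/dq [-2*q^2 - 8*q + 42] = -4*q - 8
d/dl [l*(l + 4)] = 2*l + 4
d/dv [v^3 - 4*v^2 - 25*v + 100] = 3*v^2 - 8*v - 25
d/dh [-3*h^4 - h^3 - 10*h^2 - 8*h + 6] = -12*h^3 - 3*h^2 - 20*h - 8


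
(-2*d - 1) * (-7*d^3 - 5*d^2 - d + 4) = 14*d^4 + 17*d^3 + 7*d^2 - 7*d - 4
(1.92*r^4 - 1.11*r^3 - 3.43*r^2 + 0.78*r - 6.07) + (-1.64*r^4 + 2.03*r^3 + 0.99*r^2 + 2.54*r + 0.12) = 0.28*r^4 + 0.92*r^3 - 2.44*r^2 + 3.32*r - 5.95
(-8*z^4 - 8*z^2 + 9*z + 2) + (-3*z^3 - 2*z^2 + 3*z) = -8*z^4 - 3*z^3 - 10*z^2 + 12*z + 2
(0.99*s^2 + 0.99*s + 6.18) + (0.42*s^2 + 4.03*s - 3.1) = 1.41*s^2 + 5.02*s + 3.08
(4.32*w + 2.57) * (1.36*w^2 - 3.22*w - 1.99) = 5.8752*w^3 - 10.4152*w^2 - 16.8722*w - 5.1143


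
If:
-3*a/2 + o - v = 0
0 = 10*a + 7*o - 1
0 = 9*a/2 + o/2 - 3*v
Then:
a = 5/176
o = 9/88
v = 21/352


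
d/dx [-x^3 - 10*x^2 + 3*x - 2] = -3*x^2 - 20*x + 3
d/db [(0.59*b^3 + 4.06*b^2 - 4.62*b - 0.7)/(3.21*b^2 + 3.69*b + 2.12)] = (1.8939*b^4 + 4.3542*b^3 + 33.564*b^2 + 21.7084*b - 7.2114)/(10.3041*b^4 + 23.6898*b^3 + 27.2265*b^2 + 15.6456*b + 4.4944)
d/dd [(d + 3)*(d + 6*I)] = 2*d + 3 + 6*I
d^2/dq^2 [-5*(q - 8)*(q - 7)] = -10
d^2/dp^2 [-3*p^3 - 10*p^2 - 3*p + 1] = -18*p - 20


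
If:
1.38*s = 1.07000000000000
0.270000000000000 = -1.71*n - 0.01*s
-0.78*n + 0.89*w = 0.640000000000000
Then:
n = -0.16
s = 0.78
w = 0.58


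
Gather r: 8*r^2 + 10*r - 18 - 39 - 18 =8*r^2 + 10*r - 75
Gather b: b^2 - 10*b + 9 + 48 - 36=b^2 - 10*b + 21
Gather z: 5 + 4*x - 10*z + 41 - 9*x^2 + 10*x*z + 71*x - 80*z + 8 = -9*x^2 + 75*x + z*(10*x - 90) + 54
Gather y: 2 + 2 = 4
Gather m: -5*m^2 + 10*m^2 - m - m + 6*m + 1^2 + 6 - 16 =5*m^2 + 4*m - 9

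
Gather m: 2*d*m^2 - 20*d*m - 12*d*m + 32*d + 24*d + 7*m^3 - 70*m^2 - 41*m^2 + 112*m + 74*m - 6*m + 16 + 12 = 56*d + 7*m^3 + m^2*(2*d - 111) + m*(180 - 32*d) + 28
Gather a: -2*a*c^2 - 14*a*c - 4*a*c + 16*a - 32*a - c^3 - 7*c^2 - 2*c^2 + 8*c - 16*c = a*(-2*c^2 - 18*c - 16) - c^3 - 9*c^2 - 8*c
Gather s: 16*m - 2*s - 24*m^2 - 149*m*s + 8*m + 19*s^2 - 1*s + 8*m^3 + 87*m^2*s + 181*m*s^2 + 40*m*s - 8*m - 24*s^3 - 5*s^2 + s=8*m^3 - 24*m^2 + 16*m - 24*s^3 + s^2*(181*m + 14) + s*(87*m^2 - 109*m - 2)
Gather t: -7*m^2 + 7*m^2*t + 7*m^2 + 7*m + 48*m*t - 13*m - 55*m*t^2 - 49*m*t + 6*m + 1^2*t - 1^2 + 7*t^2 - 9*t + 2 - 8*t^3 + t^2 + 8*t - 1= -8*t^3 + t^2*(8 - 55*m) + t*(7*m^2 - m)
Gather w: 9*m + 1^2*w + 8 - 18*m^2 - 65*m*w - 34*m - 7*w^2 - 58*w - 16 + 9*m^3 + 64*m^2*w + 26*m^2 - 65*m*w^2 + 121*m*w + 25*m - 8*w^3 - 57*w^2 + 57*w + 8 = 9*m^3 + 8*m^2 - 8*w^3 + w^2*(-65*m - 64) + w*(64*m^2 + 56*m)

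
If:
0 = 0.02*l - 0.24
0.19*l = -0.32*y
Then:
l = 12.00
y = -7.12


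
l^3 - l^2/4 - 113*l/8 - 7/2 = (l - 4)*(l + 1/4)*(l + 7/2)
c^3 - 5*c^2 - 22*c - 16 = (c - 8)*(c + 1)*(c + 2)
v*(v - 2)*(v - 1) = v^3 - 3*v^2 + 2*v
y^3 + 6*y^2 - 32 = (y - 2)*(y + 4)^2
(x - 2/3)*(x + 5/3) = x^2 + x - 10/9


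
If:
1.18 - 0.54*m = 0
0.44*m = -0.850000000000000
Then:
No Solution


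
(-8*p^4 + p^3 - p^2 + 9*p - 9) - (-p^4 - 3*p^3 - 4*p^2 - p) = -7*p^4 + 4*p^3 + 3*p^2 + 10*p - 9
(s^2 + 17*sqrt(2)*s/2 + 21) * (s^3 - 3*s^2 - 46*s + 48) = s^5 - 3*s^4 + 17*sqrt(2)*s^4/2 - 51*sqrt(2)*s^3/2 - 25*s^3 - 391*sqrt(2)*s^2 - 15*s^2 - 966*s + 408*sqrt(2)*s + 1008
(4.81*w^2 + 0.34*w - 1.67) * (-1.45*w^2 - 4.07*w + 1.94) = -6.9745*w^4 - 20.0697*w^3 + 10.3691*w^2 + 7.4565*w - 3.2398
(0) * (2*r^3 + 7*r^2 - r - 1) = 0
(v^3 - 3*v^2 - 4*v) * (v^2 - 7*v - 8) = v^5 - 10*v^4 + 9*v^3 + 52*v^2 + 32*v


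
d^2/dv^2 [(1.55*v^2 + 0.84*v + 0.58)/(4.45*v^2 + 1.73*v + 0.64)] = (2.8421709430404e-14*v^4 + 9.40284999999997*v^3 + 42.4263*v^2 + 12.43686*v - 0.422252000000001)/(88.121125*v^6 + 102.774975*v^5 + 77.976015*v^4 + 34.739957*v^3 + 11.214528*v^2 + 2.125824*v + 0.262144)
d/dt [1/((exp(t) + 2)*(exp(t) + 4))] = 2*(-exp(t) - 3)*exp(t)/(exp(4*t) + 12*exp(3*t) + 52*exp(2*t) + 96*exp(t) + 64)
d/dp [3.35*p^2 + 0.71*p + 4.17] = 6.7*p + 0.71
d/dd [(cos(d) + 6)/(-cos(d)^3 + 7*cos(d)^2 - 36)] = (165*cos(d) - 11*cos(2*d) - cos(3*d) + 61)*sin(d)/(2*(cos(d)^3 - 7*cos(d)^2 + 36)^2)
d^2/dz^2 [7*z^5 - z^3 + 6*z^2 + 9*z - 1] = 140*z^3 - 6*z + 12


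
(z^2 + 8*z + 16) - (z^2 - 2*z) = 10*z + 16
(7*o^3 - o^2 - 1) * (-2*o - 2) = -14*o^4 - 12*o^3 + 2*o^2 + 2*o + 2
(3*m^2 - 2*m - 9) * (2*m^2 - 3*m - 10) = 6*m^4 - 13*m^3 - 42*m^2 + 47*m + 90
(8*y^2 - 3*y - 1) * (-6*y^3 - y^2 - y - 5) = -48*y^5 + 10*y^4 + y^3 - 36*y^2 + 16*y + 5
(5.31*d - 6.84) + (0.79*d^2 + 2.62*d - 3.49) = 0.79*d^2 + 7.93*d - 10.33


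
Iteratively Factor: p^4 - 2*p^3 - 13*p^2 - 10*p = (p + 1)*(p^3 - 3*p^2 - 10*p) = (p - 5)*(p + 1)*(p^2 + 2*p) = (p - 5)*(p + 1)*(p + 2)*(p)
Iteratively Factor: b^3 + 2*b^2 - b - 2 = (b + 2)*(b^2 - 1) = (b - 1)*(b + 2)*(b + 1)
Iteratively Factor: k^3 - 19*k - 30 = (k + 3)*(k^2 - 3*k - 10) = (k + 2)*(k + 3)*(k - 5)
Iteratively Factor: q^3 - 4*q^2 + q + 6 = (q + 1)*(q^2 - 5*q + 6) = (q - 2)*(q + 1)*(q - 3)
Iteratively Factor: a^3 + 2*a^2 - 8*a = (a)*(a^2 + 2*a - 8) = a*(a + 4)*(a - 2)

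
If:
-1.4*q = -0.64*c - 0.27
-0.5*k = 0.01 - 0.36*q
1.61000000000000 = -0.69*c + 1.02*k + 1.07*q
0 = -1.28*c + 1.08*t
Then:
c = 9.51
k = 3.25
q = 4.54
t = 11.27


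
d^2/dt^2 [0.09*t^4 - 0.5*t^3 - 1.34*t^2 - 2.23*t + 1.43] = 1.08*t^2 - 3.0*t - 2.68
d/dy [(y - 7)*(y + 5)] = 2*y - 2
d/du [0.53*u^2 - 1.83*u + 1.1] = 1.06*u - 1.83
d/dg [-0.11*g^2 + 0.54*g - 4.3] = 0.54 - 0.22*g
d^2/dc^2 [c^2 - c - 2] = 2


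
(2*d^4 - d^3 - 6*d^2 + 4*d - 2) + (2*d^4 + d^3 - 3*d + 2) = 4*d^4 - 6*d^2 + d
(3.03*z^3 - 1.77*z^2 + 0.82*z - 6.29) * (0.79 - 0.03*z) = -0.0909*z^4 + 2.4468*z^3 - 1.4229*z^2 + 0.8365*z - 4.9691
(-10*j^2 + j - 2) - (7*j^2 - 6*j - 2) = -17*j^2 + 7*j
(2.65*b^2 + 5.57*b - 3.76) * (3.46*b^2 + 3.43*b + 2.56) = 9.169*b^4 + 28.3617*b^3 + 12.8795*b^2 + 1.3624*b - 9.6256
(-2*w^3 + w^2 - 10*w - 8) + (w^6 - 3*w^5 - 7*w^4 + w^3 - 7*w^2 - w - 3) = w^6 - 3*w^5 - 7*w^4 - w^3 - 6*w^2 - 11*w - 11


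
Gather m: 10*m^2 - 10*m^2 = 0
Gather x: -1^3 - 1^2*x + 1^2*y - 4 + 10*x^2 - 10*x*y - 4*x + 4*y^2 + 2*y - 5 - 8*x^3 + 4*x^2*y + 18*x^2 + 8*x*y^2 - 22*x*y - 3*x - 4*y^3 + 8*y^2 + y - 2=-8*x^3 + x^2*(4*y + 28) + x*(8*y^2 - 32*y - 8) - 4*y^3 + 12*y^2 + 4*y - 12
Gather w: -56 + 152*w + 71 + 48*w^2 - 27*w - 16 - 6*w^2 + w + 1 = 42*w^2 + 126*w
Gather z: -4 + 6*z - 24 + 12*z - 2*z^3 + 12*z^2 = -2*z^3 + 12*z^2 + 18*z - 28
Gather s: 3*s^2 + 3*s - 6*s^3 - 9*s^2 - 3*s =-6*s^3 - 6*s^2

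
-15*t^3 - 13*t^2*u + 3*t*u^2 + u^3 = (-3*t + u)*(t + u)*(5*t + u)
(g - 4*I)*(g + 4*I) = g^2 + 16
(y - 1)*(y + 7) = y^2 + 6*y - 7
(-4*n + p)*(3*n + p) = -12*n^2 - n*p + p^2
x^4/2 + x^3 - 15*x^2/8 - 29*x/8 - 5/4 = (x/2 + 1/2)*(x - 2)*(x + 1/2)*(x + 5/2)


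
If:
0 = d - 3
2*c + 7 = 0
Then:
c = -7/2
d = 3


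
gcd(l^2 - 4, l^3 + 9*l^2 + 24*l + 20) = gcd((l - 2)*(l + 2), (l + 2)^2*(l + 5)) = l + 2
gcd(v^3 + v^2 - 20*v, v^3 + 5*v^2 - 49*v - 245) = v + 5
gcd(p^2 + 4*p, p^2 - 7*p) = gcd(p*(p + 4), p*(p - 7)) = p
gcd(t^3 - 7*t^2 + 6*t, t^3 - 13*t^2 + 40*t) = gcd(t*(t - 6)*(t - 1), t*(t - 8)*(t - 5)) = t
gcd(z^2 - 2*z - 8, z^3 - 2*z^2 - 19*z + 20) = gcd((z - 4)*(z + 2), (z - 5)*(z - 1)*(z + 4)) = 1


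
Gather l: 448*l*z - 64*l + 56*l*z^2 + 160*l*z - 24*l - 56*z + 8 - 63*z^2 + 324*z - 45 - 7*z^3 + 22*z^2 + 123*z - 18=l*(56*z^2 + 608*z - 88) - 7*z^3 - 41*z^2 + 391*z - 55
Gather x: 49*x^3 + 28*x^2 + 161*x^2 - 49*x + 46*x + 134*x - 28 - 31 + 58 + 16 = 49*x^3 + 189*x^2 + 131*x + 15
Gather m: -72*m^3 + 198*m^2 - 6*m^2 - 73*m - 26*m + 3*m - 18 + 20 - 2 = -72*m^3 + 192*m^2 - 96*m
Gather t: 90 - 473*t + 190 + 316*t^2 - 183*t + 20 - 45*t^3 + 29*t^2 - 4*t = -45*t^3 + 345*t^2 - 660*t + 300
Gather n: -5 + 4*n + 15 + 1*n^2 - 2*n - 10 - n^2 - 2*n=0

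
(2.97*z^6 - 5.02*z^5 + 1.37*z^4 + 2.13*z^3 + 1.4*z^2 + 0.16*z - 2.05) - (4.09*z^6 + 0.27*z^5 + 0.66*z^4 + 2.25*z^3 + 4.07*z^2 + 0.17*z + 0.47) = -1.12*z^6 - 5.29*z^5 + 0.71*z^4 - 0.12*z^3 - 2.67*z^2 - 0.01*z - 2.52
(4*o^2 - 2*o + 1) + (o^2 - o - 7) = 5*o^2 - 3*o - 6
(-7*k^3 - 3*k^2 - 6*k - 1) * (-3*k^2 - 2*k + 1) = 21*k^5 + 23*k^4 + 17*k^3 + 12*k^2 - 4*k - 1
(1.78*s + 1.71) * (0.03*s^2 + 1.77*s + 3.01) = 0.0534*s^3 + 3.2019*s^2 + 8.3845*s + 5.1471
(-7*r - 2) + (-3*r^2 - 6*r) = -3*r^2 - 13*r - 2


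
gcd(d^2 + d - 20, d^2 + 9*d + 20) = d + 5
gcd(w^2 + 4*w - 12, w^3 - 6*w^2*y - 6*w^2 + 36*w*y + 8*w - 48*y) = w - 2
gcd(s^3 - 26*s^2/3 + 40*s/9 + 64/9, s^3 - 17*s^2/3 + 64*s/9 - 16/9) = s - 4/3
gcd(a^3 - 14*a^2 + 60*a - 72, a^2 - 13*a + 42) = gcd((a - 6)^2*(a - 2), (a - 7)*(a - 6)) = a - 6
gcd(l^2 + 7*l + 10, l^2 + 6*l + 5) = l + 5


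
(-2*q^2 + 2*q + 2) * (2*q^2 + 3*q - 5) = -4*q^4 - 2*q^3 + 20*q^2 - 4*q - 10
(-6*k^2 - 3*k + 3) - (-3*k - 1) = 4 - 6*k^2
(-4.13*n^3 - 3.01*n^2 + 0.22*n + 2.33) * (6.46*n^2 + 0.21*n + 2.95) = -26.6798*n^5 - 20.3119*n^4 - 11.3944*n^3 + 6.2185*n^2 + 1.1383*n + 6.8735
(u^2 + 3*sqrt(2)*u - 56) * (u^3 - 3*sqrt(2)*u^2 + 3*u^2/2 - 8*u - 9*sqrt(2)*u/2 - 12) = u^5 + 3*u^4/2 - 82*u^3 - 123*u^2 + 144*sqrt(2)*u^2 + 216*sqrt(2)*u + 448*u + 672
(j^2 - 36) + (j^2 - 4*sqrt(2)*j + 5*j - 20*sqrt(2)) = 2*j^2 - 4*sqrt(2)*j + 5*j - 36 - 20*sqrt(2)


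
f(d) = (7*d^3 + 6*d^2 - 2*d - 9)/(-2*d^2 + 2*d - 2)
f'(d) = (4*d - 2)*(7*d^3 + 6*d^2 - 2*d - 9)/(-2*d^2 + 2*d - 2)^2 + (21*d^2 + 12*d - 2)/(-2*d^2 + 2*d - 2) = (-7*d^4 + 14*d^3 - 17*d^2 - 30*d + 11)/(2*(d^4 - 2*d^3 + 3*d^2 - 2*d + 1))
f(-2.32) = 3.42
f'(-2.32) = -2.57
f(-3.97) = 8.31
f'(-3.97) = -3.20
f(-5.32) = 12.75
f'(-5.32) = -3.35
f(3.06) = -16.54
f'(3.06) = -4.24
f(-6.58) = 17.00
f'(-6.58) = -3.41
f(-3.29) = 6.18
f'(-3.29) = -3.05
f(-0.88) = 1.39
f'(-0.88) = 0.74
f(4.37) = -21.65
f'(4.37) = -3.70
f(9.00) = -38.10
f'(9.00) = -3.51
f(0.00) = 4.50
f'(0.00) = 5.50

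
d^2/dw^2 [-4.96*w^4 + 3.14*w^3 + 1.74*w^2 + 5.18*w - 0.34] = -59.52*w^2 + 18.84*w + 3.48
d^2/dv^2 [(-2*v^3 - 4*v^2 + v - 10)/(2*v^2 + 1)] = 8*(2*v^3 - 24*v^2 - 3*v + 4)/(8*v^6 + 12*v^4 + 6*v^2 + 1)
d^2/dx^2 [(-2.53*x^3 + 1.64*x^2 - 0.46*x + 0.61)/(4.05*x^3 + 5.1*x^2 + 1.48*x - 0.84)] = (1.13686837721616e-13*x^7 + 158.3145*x^6 + 45.71802*x^5 - 99.20718*x^4 + 203.770096*x^3 + 159.381936*x^2 + 17.542152*x + 9.069392)/(66.430125*x^9 + 250.95825*x^8 + 388.8486*x^7 + 274.7331*x^6 + 37.99656*x^5 - 62.24184*x^4 - 26.227088*x^3 + 5.275872*x^2 + 3.132864*x - 0.592704)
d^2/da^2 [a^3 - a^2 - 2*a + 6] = 6*a - 2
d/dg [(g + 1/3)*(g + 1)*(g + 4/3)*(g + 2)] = 4*g^3 + 14*g^2 + 134*g/9 + 14/3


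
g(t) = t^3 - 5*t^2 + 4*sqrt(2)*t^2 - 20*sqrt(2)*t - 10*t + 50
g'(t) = 3*t^2 - 10*t + 8*sqrt(2)*t - 20*sqrt(2) - 10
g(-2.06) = 122.91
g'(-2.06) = -28.26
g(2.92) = -31.29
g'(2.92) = -8.87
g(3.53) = -32.97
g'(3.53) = 3.74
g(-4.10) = 149.09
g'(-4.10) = 6.76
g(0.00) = 50.00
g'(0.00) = -38.28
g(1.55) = -4.04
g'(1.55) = -29.04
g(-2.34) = 130.37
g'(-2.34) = -24.93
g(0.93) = 15.77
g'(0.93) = -34.47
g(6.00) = 59.94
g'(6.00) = 77.60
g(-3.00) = 143.76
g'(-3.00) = -15.23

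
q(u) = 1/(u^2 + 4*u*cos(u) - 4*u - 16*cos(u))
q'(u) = (4*u*sin(u) - 2*u - 16*sin(u) - 4*cos(u) + 4)/(u^2 + 4*u*cos(u) - 4*u - 16*cos(u))^2 = 2*(2*u*sin(u) - u - 8*sin(u) - 2*cos(u) + 2)/((u - 4)^2*(u + 4*cos(u))^2)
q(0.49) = -0.07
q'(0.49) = -0.04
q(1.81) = -0.53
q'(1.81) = -2.01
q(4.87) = 0.21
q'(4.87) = -0.43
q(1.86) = -0.65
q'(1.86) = -2.86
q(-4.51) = 0.02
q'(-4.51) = -0.01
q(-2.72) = 0.02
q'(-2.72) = 0.01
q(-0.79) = -0.10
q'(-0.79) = 0.17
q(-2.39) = 0.03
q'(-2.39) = 0.03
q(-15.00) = 0.00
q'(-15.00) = 0.00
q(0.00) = -0.06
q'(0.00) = 0.00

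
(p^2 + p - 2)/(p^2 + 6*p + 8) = (p - 1)/(p + 4)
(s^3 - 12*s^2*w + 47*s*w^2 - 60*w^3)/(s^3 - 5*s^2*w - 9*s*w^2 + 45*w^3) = (s - 4*w)/(s + 3*w)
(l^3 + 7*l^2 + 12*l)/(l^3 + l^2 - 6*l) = (l + 4)/(l - 2)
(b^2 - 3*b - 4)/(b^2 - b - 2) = (b - 4)/(b - 2)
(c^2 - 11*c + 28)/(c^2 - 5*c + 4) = (c - 7)/(c - 1)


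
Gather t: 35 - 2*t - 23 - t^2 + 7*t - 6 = -t^2 + 5*t + 6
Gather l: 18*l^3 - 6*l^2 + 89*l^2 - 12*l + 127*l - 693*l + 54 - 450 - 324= 18*l^3 + 83*l^2 - 578*l - 720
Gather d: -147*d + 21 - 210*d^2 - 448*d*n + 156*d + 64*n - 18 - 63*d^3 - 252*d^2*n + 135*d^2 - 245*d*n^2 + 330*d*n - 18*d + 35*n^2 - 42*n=-63*d^3 + d^2*(-252*n - 75) + d*(-245*n^2 - 118*n - 9) + 35*n^2 + 22*n + 3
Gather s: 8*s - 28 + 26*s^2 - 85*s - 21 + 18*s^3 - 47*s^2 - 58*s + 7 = 18*s^3 - 21*s^2 - 135*s - 42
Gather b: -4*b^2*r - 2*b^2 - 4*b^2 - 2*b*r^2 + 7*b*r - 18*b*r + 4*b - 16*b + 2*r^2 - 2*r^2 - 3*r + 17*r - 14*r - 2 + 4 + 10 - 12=b^2*(-4*r - 6) + b*(-2*r^2 - 11*r - 12)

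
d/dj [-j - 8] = -1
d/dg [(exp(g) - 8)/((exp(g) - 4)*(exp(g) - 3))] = (-exp(2*g) + 16*exp(g) - 44)*exp(g)/(exp(4*g) - 14*exp(3*g) + 73*exp(2*g) - 168*exp(g) + 144)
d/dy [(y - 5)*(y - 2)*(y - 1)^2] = 4*y^3 - 27*y^2 + 50*y - 27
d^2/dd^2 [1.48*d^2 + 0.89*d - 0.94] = 2.96000000000000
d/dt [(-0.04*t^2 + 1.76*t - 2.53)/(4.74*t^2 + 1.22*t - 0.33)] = (-8.3912*t^2 + 24.0108*t + 2.5058)/(22.4676*t^4 + 11.5656*t^3 - 1.64*t^2 - 0.8052*t + 0.1089)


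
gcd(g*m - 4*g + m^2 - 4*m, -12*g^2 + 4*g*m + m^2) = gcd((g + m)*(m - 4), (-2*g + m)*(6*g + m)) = 1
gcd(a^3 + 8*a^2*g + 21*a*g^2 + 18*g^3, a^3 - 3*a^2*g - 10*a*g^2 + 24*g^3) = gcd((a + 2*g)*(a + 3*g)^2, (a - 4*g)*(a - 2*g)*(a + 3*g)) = a + 3*g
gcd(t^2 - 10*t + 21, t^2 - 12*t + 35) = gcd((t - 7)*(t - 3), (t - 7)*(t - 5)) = t - 7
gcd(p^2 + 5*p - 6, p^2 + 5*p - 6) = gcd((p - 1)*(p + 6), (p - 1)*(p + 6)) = p^2 + 5*p - 6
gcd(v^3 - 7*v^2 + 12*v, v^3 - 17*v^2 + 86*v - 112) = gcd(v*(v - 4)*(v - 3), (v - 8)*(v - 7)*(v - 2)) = 1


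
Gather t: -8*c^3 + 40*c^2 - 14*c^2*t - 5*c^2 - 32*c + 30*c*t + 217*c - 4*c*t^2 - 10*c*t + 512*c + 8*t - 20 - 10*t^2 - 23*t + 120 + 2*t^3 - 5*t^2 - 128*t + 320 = -8*c^3 + 35*c^2 + 697*c + 2*t^3 + t^2*(-4*c - 15) + t*(-14*c^2 + 20*c - 143) + 420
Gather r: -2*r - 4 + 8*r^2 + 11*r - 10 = 8*r^2 + 9*r - 14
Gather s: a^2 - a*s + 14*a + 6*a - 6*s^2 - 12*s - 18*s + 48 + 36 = a^2 + 20*a - 6*s^2 + s*(-a - 30) + 84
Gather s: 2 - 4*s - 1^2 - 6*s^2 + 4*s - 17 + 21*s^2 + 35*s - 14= 15*s^2 + 35*s - 30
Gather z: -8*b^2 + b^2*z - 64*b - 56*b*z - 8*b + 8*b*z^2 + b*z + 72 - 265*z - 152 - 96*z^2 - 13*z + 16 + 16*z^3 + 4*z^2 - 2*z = -8*b^2 - 72*b + 16*z^3 + z^2*(8*b - 92) + z*(b^2 - 55*b - 280) - 64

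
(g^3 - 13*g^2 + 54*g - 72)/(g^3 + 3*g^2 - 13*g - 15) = (g^2 - 10*g + 24)/(g^2 + 6*g + 5)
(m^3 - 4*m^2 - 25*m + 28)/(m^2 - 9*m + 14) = (m^2 + 3*m - 4)/(m - 2)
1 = 1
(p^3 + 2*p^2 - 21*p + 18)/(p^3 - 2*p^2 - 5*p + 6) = (p + 6)/(p + 2)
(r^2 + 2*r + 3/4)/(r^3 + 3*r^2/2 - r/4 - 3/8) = 2/(2*r - 1)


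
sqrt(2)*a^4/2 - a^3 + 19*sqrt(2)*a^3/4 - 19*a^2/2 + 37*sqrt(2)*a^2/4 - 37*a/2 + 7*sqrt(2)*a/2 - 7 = (a + 1/2)*(a + 7)*(a - sqrt(2))*(sqrt(2)*a/2 + sqrt(2))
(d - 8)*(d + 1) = d^2 - 7*d - 8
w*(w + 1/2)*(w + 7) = w^3 + 15*w^2/2 + 7*w/2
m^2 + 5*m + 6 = (m + 2)*(m + 3)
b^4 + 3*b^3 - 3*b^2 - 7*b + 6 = (b - 1)^2*(b + 2)*(b + 3)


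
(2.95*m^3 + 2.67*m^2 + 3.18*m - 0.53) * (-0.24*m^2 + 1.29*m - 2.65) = -0.708*m^5 + 3.1647*m^4 - 5.1364*m^3 - 2.8461*m^2 - 9.1107*m + 1.4045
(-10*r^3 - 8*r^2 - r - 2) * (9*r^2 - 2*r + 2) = -90*r^5 - 52*r^4 - 13*r^3 - 32*r^2 + 2*r - 4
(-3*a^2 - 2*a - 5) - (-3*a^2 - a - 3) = -a - 2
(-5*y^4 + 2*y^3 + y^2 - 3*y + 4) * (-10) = 50*y^4 - 20*y^3 - 10*y^2 + 30*y - 40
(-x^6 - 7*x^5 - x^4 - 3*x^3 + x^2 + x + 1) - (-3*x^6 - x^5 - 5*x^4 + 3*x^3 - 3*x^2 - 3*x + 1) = 2*x^6 - 6*x^5 + 4*x^4 - 6*x^3 + 4*x^2 + 4*x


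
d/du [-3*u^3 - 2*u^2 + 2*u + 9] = -9*u^2 - 4*u + 2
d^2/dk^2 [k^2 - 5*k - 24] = 2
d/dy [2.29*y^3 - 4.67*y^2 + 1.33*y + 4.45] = 6.87*y^2 - 9.34*y + 1.33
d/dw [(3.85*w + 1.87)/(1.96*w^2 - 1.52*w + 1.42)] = (-7.546*w^2 - 7.3304*w + 8.3094)/(3.8416*w^4 - 5.9584*w^3 + 7.8768*w^2 - 4.3168*w + 2.0164)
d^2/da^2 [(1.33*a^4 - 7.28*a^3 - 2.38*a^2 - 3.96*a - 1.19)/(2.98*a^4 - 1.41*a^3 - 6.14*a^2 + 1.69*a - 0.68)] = (-5.6843418860808e-14*a^10 - 118.121835999999*a^9 + 19.1995439999999*a^8 - 1241.594352*a^7 + 758.177438*a^6 + 132.748176*a^5 + 267.591006*a^4 - 689.447768*a^3 - 118.337238*a^2 + 159.939876*a - 8.16323)/(26.463592*a^12 - 37.564092*a^11 - 145.803354*a^10 + 197.014719*a^9 + 239.691354*a^8 - 317.779905*a^7 - 47.559122*a^6 + 123.185781*a^5 - 115.660458*a^4 + 45.207385*a^3 - 14.343852*a^2 + 2.344368*a - 0.314432)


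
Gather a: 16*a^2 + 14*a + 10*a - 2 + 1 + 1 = 16*a^2 + 24*a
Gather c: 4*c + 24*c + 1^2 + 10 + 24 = 28*c + 35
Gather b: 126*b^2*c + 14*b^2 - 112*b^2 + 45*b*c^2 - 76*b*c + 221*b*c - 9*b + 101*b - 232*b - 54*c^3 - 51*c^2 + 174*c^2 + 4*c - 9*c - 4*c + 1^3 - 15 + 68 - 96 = b^2*(126*c - 98) + b*(45*c^2 + 145*c - 140) - 54*c^3 + 123*c^2 - 9*c - 42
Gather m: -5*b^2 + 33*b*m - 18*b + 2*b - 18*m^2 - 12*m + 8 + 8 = -5*b^2 - 16*b - 18*m^2 + m*(33*b - 12) + 16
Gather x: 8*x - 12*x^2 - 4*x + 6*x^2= -6*x^2 + 4*x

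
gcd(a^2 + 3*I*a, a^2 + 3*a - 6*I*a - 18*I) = 1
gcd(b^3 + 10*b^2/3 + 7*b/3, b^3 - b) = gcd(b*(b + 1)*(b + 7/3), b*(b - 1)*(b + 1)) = b^2 + b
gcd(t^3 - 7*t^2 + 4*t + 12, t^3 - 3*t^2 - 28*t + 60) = t^2 - 8*t + 12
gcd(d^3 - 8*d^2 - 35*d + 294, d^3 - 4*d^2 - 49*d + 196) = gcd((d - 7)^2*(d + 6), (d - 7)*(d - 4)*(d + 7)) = d - 7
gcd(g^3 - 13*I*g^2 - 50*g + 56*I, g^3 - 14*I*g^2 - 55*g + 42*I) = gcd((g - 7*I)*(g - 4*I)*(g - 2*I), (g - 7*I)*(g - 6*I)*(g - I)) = g - 7*I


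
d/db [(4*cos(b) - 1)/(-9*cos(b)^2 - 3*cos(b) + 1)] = (-36*cos(b)^2 + 18*cos(b) - 1)*sin(b)/(-9*sin(b)^2 + 3*cos(b) + 8)^2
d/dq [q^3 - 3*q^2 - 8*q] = 3*q^2 - 6*q - 8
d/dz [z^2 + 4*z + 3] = 2*z + 4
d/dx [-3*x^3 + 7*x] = 7 - 9*x^2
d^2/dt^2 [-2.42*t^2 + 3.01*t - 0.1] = -4.84000000000000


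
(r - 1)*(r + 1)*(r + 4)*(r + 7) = r^4 + 11*r^3 + 27*r^2 - 11*r - 28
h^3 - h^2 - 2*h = h*(h - 2)*(h + 1)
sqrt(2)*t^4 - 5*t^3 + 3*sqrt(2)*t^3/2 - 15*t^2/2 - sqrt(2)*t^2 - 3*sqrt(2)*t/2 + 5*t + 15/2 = (t - 1)*(t + 3/2)*(t - 5*sqrt(2)/2)*(sqrt(2)*t + sqrt(2))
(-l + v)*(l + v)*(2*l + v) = -2*l^3 - l^2*v + 2*l*v^2 + v^3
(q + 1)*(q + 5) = q^2 + 6*q + 5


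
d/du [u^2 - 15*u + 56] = 2*u - 15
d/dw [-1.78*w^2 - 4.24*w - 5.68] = -3.56*w - 4.24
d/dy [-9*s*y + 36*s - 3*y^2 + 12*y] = -9*s - 6*y + 12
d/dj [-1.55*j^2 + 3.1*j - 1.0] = 3.1 - 3.1*j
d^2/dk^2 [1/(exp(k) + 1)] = (exp(k) - 1)*exp(k)/(exp(k) + 1)^3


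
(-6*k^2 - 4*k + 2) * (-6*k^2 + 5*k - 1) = 36*k^4 - 6*k^3 - 26*k^2 + 14*k - 2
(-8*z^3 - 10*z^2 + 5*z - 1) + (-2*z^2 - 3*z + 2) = -8*z^3 - 12*z^2 + 2*z + 1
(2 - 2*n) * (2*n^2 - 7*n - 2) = -4*n^3 + 18*n^2 - 10*n - 4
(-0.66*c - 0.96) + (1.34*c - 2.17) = 0.68*c - 3.13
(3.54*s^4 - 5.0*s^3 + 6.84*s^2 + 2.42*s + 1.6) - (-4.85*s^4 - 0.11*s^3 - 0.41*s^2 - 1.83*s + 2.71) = 8.39*s^4 - 4.89*s^3 + 7.25*s^2 + 4.25*s - 1.11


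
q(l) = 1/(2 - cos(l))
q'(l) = -sin(l)/(2 - cos(l))^2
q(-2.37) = 0.37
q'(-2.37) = 0.09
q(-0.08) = 1.00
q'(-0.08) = 0.08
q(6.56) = 0.96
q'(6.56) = -0.25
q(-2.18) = 0.39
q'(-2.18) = 0.12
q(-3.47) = 0.34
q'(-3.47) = -0.04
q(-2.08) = 0.40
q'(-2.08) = 0.14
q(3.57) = 0.34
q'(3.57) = 0.05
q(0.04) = 1.00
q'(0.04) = -0.04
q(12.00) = 0.86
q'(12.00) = 0.40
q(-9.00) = 0.34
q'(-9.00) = 0.05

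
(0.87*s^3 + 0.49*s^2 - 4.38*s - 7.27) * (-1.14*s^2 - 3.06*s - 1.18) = -0.9918*s^5 - 3.2208*s^4 + 2.4672*s^3 + 21.1124*s^2 + 27.4146*s + 8.5786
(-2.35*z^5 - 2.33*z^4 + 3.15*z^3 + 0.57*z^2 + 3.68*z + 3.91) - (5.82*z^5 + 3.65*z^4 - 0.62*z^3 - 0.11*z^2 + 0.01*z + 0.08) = -8.17*z^5 - 5.98*z^4 + 3.77*z^3 + 0.68*z^2 + 3.67*z + 3.83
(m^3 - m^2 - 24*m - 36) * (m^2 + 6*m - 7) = m^5 + 5*m^4 - 37*m^3 - 173*m^2 - 48*m + 252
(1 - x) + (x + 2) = 3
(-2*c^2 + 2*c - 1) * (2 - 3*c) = 6*c^3 - 10*c^2 + 7*c - 2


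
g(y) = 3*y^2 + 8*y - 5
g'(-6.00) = -28.00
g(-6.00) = 55.00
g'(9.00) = 62.00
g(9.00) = 310.00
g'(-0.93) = 2.42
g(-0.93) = -9.85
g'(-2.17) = -5.02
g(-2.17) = -8.23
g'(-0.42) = 5.48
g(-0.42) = -7.83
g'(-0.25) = 6.50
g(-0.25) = -6.81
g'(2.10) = 20.60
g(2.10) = 25.03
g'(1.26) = 15.56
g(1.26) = 9.84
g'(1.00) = 14.00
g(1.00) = 6.00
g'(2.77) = 24.62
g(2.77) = 40.18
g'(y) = 6*y + 8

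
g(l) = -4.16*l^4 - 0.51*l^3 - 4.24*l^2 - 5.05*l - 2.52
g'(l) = -16.64*l^3 - 1.53*l^2 - 8.48*l - 5.05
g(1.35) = -32.14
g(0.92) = -14.13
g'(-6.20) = 3954.49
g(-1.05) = -6.36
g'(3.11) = -546.76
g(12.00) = -87816.72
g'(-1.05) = 21.43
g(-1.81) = -48.89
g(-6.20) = -6159.60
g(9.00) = -28056.96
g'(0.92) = -27.10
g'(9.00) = -12335.86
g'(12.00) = -29081.05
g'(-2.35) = 222.38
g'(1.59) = -89.29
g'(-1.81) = 103.96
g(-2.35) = -134.32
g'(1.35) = -60.23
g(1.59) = -49.91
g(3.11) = -463.74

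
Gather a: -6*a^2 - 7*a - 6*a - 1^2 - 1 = -6*a^2 - 13*a - 2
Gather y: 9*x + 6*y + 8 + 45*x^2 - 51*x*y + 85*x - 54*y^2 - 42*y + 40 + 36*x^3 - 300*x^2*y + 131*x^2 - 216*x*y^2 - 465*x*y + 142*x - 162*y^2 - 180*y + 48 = 36*x^3 + 176*x^2 + 236*x + y^2*(-216*x - 216) + y*(-300*x^2 - 516*x - 216) + 96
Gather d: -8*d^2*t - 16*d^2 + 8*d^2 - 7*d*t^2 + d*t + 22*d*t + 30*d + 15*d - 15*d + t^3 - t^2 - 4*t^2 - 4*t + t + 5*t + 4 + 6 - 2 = d^2*(-8*t - 8) + d*(-7*t^2 + 23*t + 30) + t^3 - 5*t^2 + 2*t + 8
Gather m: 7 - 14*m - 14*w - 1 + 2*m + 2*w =-12*m - 12*w + 6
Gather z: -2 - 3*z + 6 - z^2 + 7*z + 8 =-z^2 + 4*z + 12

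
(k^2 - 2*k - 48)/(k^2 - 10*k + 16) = (k + 6)/(k - 2)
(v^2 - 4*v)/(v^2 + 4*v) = (v - 4)/(v + 4)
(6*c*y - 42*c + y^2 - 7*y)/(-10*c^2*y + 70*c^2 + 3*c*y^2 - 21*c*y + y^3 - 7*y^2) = (6*c + y)/(-10*c^2 + 3*c*y + y^2)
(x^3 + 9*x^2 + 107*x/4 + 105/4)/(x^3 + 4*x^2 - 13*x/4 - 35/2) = (x + 3)/(x - 2)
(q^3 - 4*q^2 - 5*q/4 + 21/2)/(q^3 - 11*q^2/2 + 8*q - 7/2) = (q^2 - q/2 - 3)/(q^2 - 2*q + 1)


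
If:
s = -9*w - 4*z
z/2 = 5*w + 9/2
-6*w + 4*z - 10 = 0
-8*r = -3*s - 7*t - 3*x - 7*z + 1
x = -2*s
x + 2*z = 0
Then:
No Solution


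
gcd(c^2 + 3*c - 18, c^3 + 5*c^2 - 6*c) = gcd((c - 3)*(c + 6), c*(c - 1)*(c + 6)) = c + 6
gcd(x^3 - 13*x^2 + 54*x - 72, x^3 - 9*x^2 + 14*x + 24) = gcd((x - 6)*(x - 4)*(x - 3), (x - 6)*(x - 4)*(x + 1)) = x^2 - 10*x + 24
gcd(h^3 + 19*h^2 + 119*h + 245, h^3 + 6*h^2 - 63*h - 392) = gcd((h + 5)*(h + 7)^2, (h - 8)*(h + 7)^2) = h^2 + 14*h + 49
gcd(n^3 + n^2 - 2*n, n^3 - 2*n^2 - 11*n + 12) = n - 1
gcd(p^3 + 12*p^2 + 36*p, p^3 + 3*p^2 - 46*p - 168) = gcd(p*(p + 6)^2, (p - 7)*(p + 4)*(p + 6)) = p + 6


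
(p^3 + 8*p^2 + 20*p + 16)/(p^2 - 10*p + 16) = (p^3 + 8*p^2 + 20*p + 16)/(p^2 - 10*p + 16)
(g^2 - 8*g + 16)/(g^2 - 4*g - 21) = (-g^2 + 8*g - 16)/(-g^2 + 4*g + 21)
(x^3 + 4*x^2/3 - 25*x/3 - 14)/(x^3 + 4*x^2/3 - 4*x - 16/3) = (3*x^2 - 2*x - 21)/(3*x^2 - 2*x - 8)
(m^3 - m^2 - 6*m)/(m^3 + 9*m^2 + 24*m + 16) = m*(m^2 - m - 6)/(m^3 + 9*m^2 + 24*m + 16)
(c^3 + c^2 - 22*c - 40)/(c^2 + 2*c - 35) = (c^2 + 6*c + 8)/(c + 7)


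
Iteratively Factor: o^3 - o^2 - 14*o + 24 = (o + 4)*(o^2 - 5*o + 6) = (o - 3)*(o + 4)*(o - 2)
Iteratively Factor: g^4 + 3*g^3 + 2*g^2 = (g + 1)*(g^3 + 2*g^2) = g*(g + 1)*(g^2 + 2*g) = g^2*(g + 1)*(g + 2)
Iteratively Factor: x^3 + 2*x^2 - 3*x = (x)*(x^2 + 2*x - 3) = x*(x - 1)*(x + 3)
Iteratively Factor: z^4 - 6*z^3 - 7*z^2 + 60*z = (z + 3)*(z^3 - 9*z^2 + 20*z) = (z - 5)*(z + 3)*(z^2 - 4*z) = (z - 5)*(z - 4)*(z + 3)*(z)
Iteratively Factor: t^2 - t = (t - 1)*(t)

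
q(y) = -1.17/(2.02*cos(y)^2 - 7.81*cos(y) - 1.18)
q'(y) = -1.17*(4.04*sin(y)*cos(y) - 7.81*sin(y))/(2.02*cos(y)^2 - 7.81*cos(y) - 1.18)^2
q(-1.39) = 0.46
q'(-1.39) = -1.28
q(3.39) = -0.14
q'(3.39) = -0.05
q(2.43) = -0.20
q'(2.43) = 0.24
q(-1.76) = -3.25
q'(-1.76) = -75.85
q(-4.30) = -0.51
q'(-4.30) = 1.95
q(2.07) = -0.39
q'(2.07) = 1.10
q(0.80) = 0.21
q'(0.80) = 0.13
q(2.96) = -0.14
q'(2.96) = 0.03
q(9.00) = -0.15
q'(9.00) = 0.10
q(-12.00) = 0.18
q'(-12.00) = 0.07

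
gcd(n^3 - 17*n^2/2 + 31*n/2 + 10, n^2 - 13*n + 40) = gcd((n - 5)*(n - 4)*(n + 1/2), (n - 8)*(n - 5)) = n - 5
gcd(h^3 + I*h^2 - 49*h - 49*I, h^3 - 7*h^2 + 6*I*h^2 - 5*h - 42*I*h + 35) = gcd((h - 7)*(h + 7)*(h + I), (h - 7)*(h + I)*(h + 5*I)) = h^2 + h*(-7 + I) - 7*I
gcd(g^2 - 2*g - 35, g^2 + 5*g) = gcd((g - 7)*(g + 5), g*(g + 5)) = g + 5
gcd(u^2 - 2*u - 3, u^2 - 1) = u + 1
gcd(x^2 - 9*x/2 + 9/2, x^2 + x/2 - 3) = x - 3/2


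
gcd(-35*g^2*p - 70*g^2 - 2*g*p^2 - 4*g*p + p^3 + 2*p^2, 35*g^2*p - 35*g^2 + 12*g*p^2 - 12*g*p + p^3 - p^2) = 5*g + p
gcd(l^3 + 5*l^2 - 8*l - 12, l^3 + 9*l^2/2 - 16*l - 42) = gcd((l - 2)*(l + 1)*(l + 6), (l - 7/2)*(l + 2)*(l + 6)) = l + 6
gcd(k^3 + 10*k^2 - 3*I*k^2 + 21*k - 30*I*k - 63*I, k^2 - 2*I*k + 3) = k - 3*I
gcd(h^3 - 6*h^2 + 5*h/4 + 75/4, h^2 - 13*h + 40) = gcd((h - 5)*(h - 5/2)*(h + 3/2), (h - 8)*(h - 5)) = h - 5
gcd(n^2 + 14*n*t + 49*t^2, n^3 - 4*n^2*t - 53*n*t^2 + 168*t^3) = n + 7*t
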